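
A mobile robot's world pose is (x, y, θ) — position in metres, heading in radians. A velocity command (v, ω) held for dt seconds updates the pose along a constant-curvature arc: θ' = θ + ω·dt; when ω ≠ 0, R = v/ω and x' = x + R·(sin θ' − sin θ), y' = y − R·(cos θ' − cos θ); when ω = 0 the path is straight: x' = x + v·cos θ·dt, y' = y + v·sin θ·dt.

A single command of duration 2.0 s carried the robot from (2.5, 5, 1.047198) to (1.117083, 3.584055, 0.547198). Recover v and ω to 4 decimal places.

v = -1.0000, ω = -0.2500

Δθ = 0.547198 − 1.047198 = -0.500000
ω = Δθ/dt = -0.500000/2.0 = -0.2500
R = −Δy/(cos θ' − cos θ) = 4.0000
v = R·ω = 4.0000·-0.2500 = -1.0000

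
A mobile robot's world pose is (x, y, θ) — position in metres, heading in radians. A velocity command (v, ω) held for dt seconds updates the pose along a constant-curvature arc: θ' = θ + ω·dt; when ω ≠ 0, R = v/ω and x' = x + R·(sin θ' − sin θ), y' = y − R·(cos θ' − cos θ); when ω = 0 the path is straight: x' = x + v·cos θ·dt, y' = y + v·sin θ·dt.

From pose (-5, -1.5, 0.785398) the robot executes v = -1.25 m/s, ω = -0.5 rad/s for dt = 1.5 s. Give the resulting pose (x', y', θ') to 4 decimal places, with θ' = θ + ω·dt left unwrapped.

(-6.6793, -2.2307, 0.0354)

θ' = 0.7854 + -0.5·1.5 = 0.0354
R = v/ω = -1.25/-0.5 = 2.5000
x' = -5 + 2.5000·(sin 0.0354 − sin 0.7854) = -6.6793
y' = -1.5 − 2.5000·(cos 0.0354 − cos 0.7854) = -2.2307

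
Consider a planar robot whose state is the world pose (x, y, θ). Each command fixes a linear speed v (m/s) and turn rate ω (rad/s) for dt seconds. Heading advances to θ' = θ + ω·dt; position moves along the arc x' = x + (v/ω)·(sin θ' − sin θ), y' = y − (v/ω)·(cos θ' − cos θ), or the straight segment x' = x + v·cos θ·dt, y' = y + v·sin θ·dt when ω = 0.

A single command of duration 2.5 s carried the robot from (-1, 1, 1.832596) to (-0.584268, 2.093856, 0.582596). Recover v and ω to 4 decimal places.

Δθ = 0.582596 − 1.832596 = -1.250000
ω = Δθ/dt = -1.250000/2.5 = -0.5000
R = −Δy/(cos θ' − cos θ) = -1.0000
v = R·ω = -1.0000·-0.5000 = 0.5000

v = 0.5000, ω = -0.5000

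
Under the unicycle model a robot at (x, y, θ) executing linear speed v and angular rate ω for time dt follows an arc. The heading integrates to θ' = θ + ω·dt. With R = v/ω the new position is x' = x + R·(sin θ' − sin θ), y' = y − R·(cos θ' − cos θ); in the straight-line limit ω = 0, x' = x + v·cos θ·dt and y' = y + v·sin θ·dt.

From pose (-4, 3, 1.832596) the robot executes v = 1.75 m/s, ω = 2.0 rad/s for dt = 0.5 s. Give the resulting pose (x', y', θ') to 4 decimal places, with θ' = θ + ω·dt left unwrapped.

(-4.5791, 3.6071, 2.8326)

θ' = 1.8326 + 2.0·0.5 = 2.8326
R = v/ω = 1.75/2.0 = 0.8750
x' = -4 + 0.8750·(sin 2.8326 − sin 1.8326) = -4.5791
y' = 3 − 0.8750·(cos 2.8326 − cos 1.8326) = 3.6071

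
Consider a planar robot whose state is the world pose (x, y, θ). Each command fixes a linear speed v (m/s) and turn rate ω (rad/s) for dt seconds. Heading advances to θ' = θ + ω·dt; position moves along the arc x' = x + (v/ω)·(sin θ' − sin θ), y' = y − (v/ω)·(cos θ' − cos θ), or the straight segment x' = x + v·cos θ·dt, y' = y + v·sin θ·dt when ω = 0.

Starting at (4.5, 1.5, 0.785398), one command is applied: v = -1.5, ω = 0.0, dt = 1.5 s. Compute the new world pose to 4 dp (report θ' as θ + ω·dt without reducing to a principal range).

θ' = 0.7854 + 0.0·1.5 = 0.7854
ω = 0 → straight: x' = 4.5 + -1.5·cos(0.7854)·1.5 = 2.9090
y' = 1.5 + -1.5·sin(0.7854)·1.5 = -0.0910

(2.9090, -0.0910, 0.7854)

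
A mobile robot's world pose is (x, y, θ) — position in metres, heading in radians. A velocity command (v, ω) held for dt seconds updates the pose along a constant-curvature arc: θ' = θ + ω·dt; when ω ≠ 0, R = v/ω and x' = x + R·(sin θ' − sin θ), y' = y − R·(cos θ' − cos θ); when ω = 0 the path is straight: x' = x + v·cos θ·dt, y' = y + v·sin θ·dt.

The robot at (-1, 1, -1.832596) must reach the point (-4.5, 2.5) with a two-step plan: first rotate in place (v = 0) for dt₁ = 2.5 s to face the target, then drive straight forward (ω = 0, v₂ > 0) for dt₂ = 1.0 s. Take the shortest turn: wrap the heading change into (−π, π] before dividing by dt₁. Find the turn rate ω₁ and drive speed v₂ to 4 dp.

ω₁ = -0.6856, v₂ = 3.8079

heading to target = atan2(2.5−1, -4.5−-1) = 2.7367
Δθ = wrap(2.7367 − -1.8326) = -1.7139; ω₁ = Δθ/dt₁ = -0.6856
distance = √((-4.5−-1)² + (2.5−1)²) = 3.8079; v₂ = distance/dt₂ = 3.8079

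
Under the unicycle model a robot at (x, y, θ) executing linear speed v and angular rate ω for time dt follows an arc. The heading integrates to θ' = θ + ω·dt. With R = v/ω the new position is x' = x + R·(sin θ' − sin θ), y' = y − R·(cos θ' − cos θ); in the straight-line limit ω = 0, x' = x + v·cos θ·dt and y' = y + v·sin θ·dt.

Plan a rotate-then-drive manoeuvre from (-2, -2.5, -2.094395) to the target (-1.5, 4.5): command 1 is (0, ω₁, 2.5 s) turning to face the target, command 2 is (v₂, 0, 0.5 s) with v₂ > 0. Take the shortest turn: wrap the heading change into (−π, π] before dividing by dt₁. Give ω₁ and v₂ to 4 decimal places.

heading to target = atan2(4.5−-2.5, -1.5−-2) = 1.4995
Δθ = wrap(1.4995 − -2.0944) = -2.6893; ω₁ = Δθ/dt₁ = -1.0757
distance = √((-1.5−-2)² + (4.5−-2.5)²) = 7.0178; v₂ = distance/dt₂ = 14.0357

ω₁ = -1.0757, v₂ = 14.0357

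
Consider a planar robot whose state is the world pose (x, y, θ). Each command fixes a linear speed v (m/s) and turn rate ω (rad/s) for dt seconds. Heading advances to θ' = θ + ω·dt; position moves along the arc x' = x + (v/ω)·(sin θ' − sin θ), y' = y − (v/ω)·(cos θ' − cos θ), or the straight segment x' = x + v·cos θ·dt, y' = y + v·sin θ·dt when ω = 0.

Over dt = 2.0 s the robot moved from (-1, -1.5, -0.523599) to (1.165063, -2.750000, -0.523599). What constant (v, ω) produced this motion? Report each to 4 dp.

Δθ = -0.523599 − -0.523599 = 0.000000
ω = Δθ/dt = 0.000000/2.0 = 0.0000
ω = 0 → v = (Δx·cos θ + Δy·sin θ)/dt = 1.2500

v = 1.2500, ω = 0.0000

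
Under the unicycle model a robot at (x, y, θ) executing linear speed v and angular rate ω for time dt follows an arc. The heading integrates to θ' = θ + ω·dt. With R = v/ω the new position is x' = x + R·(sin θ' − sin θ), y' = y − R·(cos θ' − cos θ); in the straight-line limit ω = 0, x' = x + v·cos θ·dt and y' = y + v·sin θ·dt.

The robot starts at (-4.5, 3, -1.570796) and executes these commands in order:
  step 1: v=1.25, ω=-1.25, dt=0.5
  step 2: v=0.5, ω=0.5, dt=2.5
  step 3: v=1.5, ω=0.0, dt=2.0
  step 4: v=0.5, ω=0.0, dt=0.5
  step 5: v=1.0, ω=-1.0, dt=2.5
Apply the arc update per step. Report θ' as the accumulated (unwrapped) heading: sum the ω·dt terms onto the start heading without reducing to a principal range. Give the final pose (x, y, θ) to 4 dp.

step 1: θ'=-2.1958 (R=-1.0000) → pose (-4.6890, 2.4149, -2.1958)
step 2: θ'=-0.9458 (R=1.0000) → pose (-4.6890, 1.2447, -0.9458)
step 3: θ'=-0.9458 (straight) → pose (-2.9337, -1.1882, -0.9458)
step 4: θ'=-0.9458 (straight) → pose (-2.7875, -1.3909, -0.9458)
step 5: θ'=-3.4458 (R=-1.0000) → pose (-3.8980, -2.9301, -3.4458)

(-3.8980, -2.9301, -3.4458)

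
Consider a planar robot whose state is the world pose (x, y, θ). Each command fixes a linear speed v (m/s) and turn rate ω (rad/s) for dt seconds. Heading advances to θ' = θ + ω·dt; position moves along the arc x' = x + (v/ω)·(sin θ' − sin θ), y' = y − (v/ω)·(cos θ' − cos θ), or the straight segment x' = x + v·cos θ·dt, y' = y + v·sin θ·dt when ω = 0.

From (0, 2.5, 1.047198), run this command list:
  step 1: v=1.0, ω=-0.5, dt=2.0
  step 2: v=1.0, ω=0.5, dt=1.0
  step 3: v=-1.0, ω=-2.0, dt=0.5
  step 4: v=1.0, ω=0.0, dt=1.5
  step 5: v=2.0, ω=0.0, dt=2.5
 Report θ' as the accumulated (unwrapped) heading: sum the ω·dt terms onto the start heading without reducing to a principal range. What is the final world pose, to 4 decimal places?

(7.9500, 0.9213, -0.4528)

step 1: θ'=0.0472 (R=-2.0000) → pose (1.6377, 3.4978, 0.0472)
step 2: θ'=0.5472 (R=2.0000) → pose (2.5839, 3.7876, 0.5472)
step 3: θ'=-0.4528 (R=0.5000) → pose (2.1050, 3.7650, -0.4528)
step 4: θ'=-0.4528 (straight) → pose (3.4539, 3.1087, -0.4528)
step 5: θ'=-0.4528 (straight) → pose (7.9500, 0.9213, -0.4528)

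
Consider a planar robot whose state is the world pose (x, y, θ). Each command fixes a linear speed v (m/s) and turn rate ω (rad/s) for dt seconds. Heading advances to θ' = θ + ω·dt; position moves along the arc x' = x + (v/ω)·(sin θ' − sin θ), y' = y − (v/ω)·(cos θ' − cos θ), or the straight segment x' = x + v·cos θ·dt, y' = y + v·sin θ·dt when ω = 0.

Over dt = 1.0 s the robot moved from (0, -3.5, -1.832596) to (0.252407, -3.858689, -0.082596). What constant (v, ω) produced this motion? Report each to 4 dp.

v = 0.5000, ω = 1.7500

Δθ = -0.082596 − -1.832596 = 1.750000
ω = Δθ/dt = 1.750000/1.0 = 1.7500
R = −Δy/(cos θ' − cos θ) = 0.2857
v = R·ω = 0.2857·1.7500 = 0.5000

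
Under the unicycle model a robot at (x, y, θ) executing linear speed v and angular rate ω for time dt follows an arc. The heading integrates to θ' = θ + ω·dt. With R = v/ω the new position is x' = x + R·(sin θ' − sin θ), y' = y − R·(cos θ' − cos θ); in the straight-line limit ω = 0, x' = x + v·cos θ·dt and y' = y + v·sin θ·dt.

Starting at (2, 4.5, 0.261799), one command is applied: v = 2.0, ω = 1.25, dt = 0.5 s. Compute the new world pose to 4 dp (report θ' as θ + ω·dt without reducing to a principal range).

(2.8260, 5.0344, 0.8868)

θ' = 0.2618 + 1.25·0.5 = 0.8868
R = v/ω = 2.0/1.25 = 1.6000
x' = 2 + 1.6000·(sin 0.8868 − sin 0.2618) = 2.8260
y' = 4.5 − 1.6000·(cos 0.8868 − cos 0.2618) = 5.0344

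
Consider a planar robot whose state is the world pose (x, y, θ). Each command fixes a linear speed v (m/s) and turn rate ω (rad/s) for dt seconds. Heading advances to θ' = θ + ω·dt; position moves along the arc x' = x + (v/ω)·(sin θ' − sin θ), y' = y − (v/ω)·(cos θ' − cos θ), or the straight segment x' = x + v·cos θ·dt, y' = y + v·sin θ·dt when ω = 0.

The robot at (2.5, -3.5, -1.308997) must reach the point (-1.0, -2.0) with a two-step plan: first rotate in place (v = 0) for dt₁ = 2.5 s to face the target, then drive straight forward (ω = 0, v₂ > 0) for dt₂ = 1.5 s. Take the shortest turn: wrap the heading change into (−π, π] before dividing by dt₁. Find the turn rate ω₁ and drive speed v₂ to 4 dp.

heading to target = atan2(-2−-3.5, -1−2.5) = 2.7367
Δθ = wrap(2.7367 − -1.3090) = -2.2375; ω₁ = Δθ/dt₁ = -0.8950
distance = √((-1−2.5)² + (-2−-3.5)²) = 3.8079; v₂ = distance/dt₂ = 2.5386

ω₁ = -0.8950, v₂ = 2.5386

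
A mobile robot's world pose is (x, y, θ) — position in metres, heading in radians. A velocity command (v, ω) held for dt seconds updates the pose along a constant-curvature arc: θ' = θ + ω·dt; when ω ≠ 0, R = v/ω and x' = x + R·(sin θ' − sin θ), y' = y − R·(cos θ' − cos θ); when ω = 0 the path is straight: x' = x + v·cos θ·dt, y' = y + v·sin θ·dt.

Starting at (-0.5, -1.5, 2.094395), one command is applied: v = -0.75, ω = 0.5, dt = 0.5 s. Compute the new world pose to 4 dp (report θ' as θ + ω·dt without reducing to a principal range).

(-0.2741, -1.7981, 2.3444)

θ' = 2.0944 + 0.5·0.5 = 2.3444
R = v/ω = -0.75/0.5 = -1.5000
x' = -0.5 + -1.5000·(sin 2.3444 − sin 2.0944) = -0.2741
y' = -1.5 − -1.5000·(cos 2.3444 − cos 2.0944) = -1.7981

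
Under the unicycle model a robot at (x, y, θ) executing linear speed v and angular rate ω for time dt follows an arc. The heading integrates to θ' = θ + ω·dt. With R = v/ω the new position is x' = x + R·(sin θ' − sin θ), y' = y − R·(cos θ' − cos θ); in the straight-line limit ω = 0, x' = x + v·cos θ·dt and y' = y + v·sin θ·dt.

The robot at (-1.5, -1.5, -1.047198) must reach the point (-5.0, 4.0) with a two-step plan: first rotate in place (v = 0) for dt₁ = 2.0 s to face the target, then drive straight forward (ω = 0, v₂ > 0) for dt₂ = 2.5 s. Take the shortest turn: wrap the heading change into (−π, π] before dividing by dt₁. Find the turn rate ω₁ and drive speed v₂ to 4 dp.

ω₁ = -1.5492, v₂ = 2.6077

heading to target = atan2(4−-1.5, -5−-1.5) = 2.1375
Δθ = wrap(2.1375 − -1.0472) = -3.0985; ω₁ = Δθ/dt₁ = -1.5492
distance = √((-5−-1.5)² + (4−-1.5)²) = 6.5192; v₂ = distance/dt₂ = 2.6077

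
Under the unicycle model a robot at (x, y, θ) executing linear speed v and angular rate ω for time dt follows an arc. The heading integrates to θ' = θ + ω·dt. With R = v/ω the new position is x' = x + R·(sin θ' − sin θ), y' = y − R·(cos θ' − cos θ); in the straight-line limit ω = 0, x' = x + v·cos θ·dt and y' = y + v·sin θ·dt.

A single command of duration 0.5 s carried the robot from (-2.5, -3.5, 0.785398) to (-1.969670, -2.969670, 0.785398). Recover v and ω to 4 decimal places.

Δθ = 0.785398 − 0.785398 = 0.000000
ω = Δθ/dt = 0.000000/0.5 = 0.0000
ω = 0 → v = (Δx·cos θ + Δy·sin θ)/dt = 1.5000

v = 1.5000, ω = 0.0000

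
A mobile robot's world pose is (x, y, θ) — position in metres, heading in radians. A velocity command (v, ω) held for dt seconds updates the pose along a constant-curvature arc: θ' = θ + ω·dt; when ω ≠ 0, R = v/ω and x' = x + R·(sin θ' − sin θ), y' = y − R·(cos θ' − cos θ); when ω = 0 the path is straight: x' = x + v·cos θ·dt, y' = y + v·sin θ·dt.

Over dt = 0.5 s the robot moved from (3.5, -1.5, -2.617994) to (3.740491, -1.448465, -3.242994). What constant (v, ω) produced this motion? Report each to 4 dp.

Δθ = -3.242994 − -2.617994 = -0.625000
ω = Δθ/dt = -0.625000/0.5 = -1.2500
R = Δx/(sin θ' − sin θ) = 0.4000
v = R·ω = 0.4000·-1.2500 = -0.5000

v = -0.5000, ω = -1.2500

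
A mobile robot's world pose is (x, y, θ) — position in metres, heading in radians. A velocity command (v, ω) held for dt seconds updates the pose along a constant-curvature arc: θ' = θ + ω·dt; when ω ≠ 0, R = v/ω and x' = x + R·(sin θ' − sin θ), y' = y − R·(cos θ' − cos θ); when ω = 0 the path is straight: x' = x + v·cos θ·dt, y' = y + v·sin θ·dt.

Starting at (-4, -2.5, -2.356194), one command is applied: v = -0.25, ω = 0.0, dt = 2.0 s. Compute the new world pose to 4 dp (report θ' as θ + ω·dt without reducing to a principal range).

(-3.6464, -2.1464, -2.3562)

θ' = -2.3562 + 0.0·2.0 = -2.3562
ω = 0 → straight: x' = -4 + -0.25·cos(-2.3562)·2.0 = -3.6464
y' = -2.5 + -0.25·sin(-2.3562)·2.0 = -2.1464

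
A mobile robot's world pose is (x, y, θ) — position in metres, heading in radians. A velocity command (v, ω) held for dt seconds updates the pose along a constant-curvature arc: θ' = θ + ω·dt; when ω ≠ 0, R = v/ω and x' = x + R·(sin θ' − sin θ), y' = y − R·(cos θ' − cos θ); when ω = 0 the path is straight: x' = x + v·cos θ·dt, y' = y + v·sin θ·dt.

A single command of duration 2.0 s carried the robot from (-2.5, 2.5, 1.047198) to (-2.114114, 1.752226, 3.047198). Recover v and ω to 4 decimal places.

Δθ = 3.047198 − 1.047198 = 2.000000
ω = Δθ/dt = 2.000000/2.0 = 1.0000
R = −Δy/(cos θ' − cos θ) = -0.5000
v = R·ω = -0.5000·1.0000 = -0.5000

v = -0.5000, ω = 1.0000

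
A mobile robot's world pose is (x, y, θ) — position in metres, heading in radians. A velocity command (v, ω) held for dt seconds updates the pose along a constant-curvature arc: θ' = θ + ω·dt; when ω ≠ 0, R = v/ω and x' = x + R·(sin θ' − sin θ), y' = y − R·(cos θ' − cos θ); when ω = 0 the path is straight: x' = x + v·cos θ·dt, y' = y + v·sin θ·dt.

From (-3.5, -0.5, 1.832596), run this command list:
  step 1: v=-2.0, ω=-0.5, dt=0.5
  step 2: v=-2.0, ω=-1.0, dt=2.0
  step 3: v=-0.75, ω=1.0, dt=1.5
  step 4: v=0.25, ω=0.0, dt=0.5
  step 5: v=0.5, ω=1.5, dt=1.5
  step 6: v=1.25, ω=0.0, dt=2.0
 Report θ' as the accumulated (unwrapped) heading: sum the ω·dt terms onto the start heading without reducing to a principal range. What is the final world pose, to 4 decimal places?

(-9.8946, -3.5544, 3.3326)

step 1: θ'=1.5826 (R=4.0000) → pose (-3.3640, -1.4881, 1.5826)
step 2: θ'=-0.4174 (R=2.0000) → pose (-6.1746, -3.3400, -0.4174)
step 3: θ'=1.0826 (R=-0.7500) → pose (-7.1410, -3.6738, 1.0826)
step 4: θ'=1.0826 (straight) → pose (-7.0824, -3.5634, 1.0826)
step 5: θ'=3.3326 (R=0.3333) → pose (-7.4401, -3.0798, 3.3326)
step 6: θ'=3.3326 (straight) → pose (-9.8946, -3.5544, 3.3326)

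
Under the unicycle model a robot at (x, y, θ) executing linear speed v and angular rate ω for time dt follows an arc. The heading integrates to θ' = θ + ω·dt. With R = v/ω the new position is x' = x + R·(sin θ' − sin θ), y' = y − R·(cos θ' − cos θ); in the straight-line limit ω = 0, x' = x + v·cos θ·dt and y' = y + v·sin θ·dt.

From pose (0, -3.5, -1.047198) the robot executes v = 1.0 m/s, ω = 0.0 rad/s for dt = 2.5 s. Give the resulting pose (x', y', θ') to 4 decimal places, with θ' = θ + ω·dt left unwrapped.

(1.2500, -5.6651, -1.0472)

θ' = -1.0472 + 0.0·2.5 = -1.0472
ω = 0 → straight: x' = 0 + 1.0·cos(-1.0472)·2.5 = 1.2500
y' = -3.5 + 1.0·sin(-1.0472)·2.5 = -5.6651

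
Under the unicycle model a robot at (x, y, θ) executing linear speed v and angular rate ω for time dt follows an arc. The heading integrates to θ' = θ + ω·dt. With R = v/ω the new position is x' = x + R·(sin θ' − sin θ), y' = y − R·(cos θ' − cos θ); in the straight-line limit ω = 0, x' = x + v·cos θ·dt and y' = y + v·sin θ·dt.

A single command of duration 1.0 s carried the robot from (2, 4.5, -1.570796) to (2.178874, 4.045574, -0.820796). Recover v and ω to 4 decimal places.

v = 0.5000, ω = 0.7500

Δθ = -0.820796 − -1.570796 = 0.750000
ω = Δθ/dt = 0.750000/1.0 = 0.7500
R = −Δy/(cos θ' − cos θ) = 0.6667
v = R·ω = 0.6667·0.7500 = 0.5000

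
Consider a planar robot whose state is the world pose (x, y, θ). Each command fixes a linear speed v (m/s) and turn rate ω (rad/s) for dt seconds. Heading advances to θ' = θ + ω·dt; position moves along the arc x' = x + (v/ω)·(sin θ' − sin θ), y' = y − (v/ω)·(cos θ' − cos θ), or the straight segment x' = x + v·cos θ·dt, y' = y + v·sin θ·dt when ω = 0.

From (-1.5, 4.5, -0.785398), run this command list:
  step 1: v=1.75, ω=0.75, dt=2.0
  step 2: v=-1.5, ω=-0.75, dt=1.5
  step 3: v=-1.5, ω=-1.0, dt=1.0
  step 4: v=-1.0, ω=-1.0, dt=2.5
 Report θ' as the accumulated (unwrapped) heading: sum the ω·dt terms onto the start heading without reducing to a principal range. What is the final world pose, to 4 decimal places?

step 1: θ'=0.7146 (R=2.3333) → pose (1.6790, 4.3874, 0.7146)
step 2: θ'=-0.4104 (R=2.0000) → pose (-0.4296, 4.0642, -0.4104)
step 3: θ'=-1.4104 (R=1.5000) → pose (-1.3119, 5.2001, -1.4104)
step 4: θ'=-3.9104 (R=1.0000) → pose (0.3706, 6.0785, -3.9104)

(0.3706, 6.0785, -3.9104)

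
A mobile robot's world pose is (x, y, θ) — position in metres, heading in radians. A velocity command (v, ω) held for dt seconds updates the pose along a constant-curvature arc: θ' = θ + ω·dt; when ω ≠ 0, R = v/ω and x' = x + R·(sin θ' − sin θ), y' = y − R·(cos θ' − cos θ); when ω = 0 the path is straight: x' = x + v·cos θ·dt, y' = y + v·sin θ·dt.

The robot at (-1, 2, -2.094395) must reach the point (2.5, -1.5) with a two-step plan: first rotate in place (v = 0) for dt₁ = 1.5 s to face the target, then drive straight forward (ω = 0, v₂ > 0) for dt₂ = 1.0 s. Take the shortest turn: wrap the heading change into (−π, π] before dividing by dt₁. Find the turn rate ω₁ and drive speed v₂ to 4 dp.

ω₁ = 0.8727, v₂ = 4.9497

heading to target = atan2(-1.5−2, 2.5−-1) = -0.7854
Δθ = wrap(-0.7854 − -2.0944) = 1.3090; ω₁ = Δθ/dt₁ = 0.8727
distance = √((2.5−-1)² + (-1.5−2)²) = 4.9497; v₂ = distance/dt₂ = 4.9497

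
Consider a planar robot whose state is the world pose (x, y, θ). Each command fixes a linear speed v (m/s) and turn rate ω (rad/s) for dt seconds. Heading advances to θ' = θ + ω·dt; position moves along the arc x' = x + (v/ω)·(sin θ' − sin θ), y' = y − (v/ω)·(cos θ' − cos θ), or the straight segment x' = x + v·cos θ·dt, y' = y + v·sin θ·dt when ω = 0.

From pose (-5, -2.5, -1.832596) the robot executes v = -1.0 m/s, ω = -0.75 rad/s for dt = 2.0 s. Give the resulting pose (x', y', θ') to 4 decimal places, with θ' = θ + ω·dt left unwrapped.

(-3.4590, -1.5360, -3.3326)

θ' = -1.8326 + -0.75·2.0 = -3.3326
R = v/ω = -1.0/-0.75 = 1.3333
x' = -5 + 1.3333·(sin -3.3326 − sin -1.8326) = -3.4590
y' = -2.5 − 1.3333·(cos -3.3326 − cos -1.8326) = -1.5360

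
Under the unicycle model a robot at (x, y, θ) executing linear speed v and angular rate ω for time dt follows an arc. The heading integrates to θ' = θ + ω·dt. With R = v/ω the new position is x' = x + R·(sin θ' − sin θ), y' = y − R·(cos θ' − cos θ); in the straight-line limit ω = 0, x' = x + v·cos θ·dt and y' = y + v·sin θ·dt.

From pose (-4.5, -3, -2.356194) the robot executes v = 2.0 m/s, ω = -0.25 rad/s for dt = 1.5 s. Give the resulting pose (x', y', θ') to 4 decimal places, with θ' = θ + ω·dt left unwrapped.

(-6.9651, -4.6788, -2.7312)

θ' = -2.3562 + -0.25·1.5 = -2.7312
R = v/ω = 2.0/-0.25 = -8.0000
x' = -4.5 + -8.0000·(sin -2.7312 − sin -2.3562) = -6.9651
y' = -3 − -8.0000·(cos -2.7312 − cos -2.3562) = -4.6788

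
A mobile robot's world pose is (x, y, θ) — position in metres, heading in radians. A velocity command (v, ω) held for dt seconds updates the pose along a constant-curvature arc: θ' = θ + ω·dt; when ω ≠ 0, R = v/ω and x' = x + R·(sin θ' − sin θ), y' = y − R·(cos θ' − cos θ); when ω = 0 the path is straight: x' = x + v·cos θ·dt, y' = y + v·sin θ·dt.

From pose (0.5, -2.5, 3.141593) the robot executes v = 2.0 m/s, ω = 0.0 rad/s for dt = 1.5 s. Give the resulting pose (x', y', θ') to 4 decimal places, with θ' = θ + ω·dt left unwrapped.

θ' = 3.1416 + 0.0·1.5 = 3.1416
ω = 0 → straight: x' = 0.5 + 2.0·cos(3.1416)·1.5 = -2.5000
y' = -2.5 + 2.0·sin(3.1416)·1.5 = -2.5000

(-2.5000, -2.5000, 3.1416)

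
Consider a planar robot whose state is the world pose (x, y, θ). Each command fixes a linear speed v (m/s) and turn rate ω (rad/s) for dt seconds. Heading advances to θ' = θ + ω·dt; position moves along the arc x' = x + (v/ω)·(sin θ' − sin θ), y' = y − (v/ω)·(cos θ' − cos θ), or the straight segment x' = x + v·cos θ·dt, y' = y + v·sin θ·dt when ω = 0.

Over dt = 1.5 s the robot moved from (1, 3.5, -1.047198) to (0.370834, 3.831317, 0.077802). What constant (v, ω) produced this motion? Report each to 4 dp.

v = -0.5000, ω = 0.7500

Δθ = 0.077802 − -1.047198 = 1.125000
ω = Δθ/dt = 1.125000/1.5 = 0.7500
R = Δx/(sin θ' − sin θ) = -0.6667
v = R·ω = -0.6667·0.7500 = -0.5000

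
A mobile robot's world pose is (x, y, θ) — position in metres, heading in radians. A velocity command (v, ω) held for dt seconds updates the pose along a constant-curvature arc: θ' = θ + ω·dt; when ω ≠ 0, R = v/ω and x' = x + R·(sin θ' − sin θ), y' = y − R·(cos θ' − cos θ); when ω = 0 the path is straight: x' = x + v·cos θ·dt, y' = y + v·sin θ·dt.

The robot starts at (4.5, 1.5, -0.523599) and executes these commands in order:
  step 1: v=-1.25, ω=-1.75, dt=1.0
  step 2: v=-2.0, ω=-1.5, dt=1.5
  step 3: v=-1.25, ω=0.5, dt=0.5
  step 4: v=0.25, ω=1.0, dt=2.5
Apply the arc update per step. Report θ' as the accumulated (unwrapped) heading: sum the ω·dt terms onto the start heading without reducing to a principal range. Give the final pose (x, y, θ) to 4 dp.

step 1: θ'=-2.2736 (R=0.7143) → pose (4.3121, 2.5803, -2.2736)
step 2: θ'=-4.5236 (R=1.3333) → pose (6.6391, 1.9687, -4.5236)
step 3: θ'=-4.2736 (R=-2.5000) → pose (6.8316, 1.3758, -4.2736)
step 4: θ'=-1.7736 (R=0.2500) → pose (6.3604, 1.3199, -1.7736)

(6.3604, 1.3199, -1.7736)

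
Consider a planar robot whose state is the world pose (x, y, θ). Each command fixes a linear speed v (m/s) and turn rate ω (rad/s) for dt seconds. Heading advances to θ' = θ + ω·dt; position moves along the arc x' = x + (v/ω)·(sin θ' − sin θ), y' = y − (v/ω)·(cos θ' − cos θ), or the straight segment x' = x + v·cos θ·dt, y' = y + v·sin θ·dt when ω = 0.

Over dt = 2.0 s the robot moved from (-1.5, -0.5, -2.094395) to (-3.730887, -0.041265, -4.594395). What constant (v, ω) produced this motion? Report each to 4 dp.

Δθ = -4.594395 − -2.094395 = -2.500000
ω = Δθ/dt = -2.500000/2.0 = -1.2500
R = Δx/(sin θ' − sin θ) = -1.2000
v = R·ω = -1.2000·-1.2500 = 1.5000

v = 1.5000, ω = -1.2500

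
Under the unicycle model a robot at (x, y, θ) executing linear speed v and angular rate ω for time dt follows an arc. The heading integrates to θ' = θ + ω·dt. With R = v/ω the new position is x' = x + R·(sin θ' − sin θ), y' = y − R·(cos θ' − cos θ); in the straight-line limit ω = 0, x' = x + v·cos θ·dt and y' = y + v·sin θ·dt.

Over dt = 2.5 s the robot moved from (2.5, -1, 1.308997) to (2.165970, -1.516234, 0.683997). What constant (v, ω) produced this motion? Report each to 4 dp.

v = -0.2500, ω = -0.2500

Δθ = 0.683997 − 1.308997 = -0.625000
ω = Δθ/dt = -0.625000/2.5 = -0.2500
R = −Δy/(cos θ' − cos θ) = 1.0000
v = R·ω = 1.0000·-0.2500 = -0.2500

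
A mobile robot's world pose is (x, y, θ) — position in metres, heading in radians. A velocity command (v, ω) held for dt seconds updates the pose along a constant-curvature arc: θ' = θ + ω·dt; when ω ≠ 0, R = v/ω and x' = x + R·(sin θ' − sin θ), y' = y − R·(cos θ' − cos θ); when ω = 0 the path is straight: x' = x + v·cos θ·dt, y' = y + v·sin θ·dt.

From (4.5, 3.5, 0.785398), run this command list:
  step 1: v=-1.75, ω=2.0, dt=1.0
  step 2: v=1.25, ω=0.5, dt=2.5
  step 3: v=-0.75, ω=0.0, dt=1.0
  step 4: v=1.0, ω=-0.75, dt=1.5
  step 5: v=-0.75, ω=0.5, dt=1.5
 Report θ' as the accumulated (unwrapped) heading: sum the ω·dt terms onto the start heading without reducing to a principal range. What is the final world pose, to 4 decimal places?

step 1: θ'=2.7854 (R=-0.8750) → pose (4.8136, 2.0612, 2.7854)
step 2: θ'=4.0354 (R=2.5000) → pose (1.9932, 1.2843, 4.0354)
step 3: θ'=4.0354 (straight) → pose (2.4630, 1.8689, 4.0354)
step 4: θ'=2.9104 (R=-1.3333) → pose (1.1182, 1.4063, 2.9104)
step 5: θ'=3.6604 (R=-1.5000) → pose (2.2057, 1.5637, 3.6604)

(2.2057, 1.5637, 3.6604)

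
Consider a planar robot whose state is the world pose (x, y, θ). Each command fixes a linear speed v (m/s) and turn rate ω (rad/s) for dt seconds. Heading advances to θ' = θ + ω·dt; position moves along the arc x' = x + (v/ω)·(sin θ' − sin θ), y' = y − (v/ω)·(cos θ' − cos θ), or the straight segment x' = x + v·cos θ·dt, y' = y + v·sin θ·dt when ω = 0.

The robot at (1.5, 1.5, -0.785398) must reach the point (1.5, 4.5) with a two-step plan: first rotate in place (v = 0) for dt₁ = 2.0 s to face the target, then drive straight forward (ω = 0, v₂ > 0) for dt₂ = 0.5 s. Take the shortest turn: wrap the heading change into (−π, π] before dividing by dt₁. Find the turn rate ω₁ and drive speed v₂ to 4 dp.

heading to target = atan2(4.5−1.5, 1.5−1.5) = 1.5708
Δθ = wrap(1.5708 − -0.7854) = 2.3562; ω₁ = Δθ/dt₁ = 1.1781
distance = √((1.5−1.5)² + (4.5−1.5)²) = 3.0000; v₂ = distance/dt₂ = 6.0000

ω₁ = 1.1781, v₂ = 6.0000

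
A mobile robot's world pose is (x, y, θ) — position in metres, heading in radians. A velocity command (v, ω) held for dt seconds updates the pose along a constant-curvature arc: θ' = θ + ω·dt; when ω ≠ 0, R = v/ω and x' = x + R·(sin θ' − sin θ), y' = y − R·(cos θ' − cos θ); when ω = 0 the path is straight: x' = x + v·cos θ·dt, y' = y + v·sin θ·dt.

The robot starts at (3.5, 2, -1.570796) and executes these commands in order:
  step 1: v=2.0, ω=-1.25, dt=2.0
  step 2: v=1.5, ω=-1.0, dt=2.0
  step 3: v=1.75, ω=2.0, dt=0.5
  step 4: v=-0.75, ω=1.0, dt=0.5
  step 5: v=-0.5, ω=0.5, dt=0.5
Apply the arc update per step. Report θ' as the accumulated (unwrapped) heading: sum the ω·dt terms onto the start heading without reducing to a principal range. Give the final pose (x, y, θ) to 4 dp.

step 1: θ'=-4.0708 (R=-1.6000) → pose (0.6182, 1.0424, -4.0708)
step 2: θ'=-6.0708 (R=-1.5000) → pose (1.5037, 3.4064, -6.0708)
step 3: θ'=-5.0708 (R=0.8750) → pose (2.1386, 3.9549, -5.0708)
step 4: θ'=-4.5708 (R=-0.7500) → pose (2.0985, 3.5859, -4.5708)
step 5: θ'=-4.3208 (R=-1.0000) → pose (2.1642, 3.3454, -4.3208)

(2.1642, 3.3454, -4.3208)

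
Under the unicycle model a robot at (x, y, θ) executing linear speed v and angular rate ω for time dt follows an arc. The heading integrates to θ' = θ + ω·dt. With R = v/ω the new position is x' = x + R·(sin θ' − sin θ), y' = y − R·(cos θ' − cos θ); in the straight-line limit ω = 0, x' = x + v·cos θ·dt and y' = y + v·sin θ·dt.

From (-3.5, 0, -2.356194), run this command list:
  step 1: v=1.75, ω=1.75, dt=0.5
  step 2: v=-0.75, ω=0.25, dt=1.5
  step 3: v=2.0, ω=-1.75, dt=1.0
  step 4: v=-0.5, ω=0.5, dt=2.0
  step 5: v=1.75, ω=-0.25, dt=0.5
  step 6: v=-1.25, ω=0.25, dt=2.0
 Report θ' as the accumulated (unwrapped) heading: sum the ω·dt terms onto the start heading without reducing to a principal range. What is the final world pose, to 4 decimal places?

(-4.0198, 0.9687, -1.4812)

step 1: θ'=-1.4812 (R=1.0000) → pose (-3.7889, -0.7966, -1.4812)
step 2: θ'=-1.1062 (R=-3.0000) → pose (-4.0948, 0.2792, -1.1062)
step 3: θ'=-2.8562 (R=-1.1429) → pose (-4.7948, -1.3295, -2.8562)
step 4: θ'=-1.8562 (R=-1.0000) → pose (-4.1168, -0.6515, -1.8562)
step 5: θ'=-1.9812 (R=-7.0000) → pose (-4.4149, -1.4736, -1.9812)
step 6: θ'=-1.4812 (R=-5.0000) → pose (-4.0198, 0.9687, -1.4812)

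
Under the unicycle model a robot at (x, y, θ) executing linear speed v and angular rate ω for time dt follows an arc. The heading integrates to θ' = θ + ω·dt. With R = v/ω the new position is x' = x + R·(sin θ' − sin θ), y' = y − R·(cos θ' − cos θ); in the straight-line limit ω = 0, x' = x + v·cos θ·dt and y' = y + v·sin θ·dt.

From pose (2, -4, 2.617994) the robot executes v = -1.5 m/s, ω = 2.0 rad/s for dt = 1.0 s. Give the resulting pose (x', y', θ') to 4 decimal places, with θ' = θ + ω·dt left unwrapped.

θ' = 2.6180 + 2.0·1.0 = 4.6180
R = v/ω = -1.5/2.0 = -0.7500
x' = 2 + -0.7500·(sin 4.6180 − sin 2.6180) = 3.1217
y' = -4 − -0.7500·(cos 4.6180 − cos 2.6180) = -3.4212

(3.1217, -3.4212, 4.6180)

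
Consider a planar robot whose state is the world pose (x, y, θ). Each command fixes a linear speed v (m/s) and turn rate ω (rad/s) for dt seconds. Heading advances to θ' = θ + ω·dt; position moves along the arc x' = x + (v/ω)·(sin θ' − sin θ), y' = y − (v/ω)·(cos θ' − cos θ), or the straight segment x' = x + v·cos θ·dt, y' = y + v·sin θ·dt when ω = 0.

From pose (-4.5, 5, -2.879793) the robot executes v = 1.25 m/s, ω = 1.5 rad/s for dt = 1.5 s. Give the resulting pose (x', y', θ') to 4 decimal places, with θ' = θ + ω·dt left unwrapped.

θ' = -2.8798 + 1.5·1.5 = -0.6298
R = v/ω = 1.25/1.5 = 0.8333
x' = -4.5 + 0.8333·(sin -0.6298 − sin -2.8798) = -4.7751
y' = 5 − 0.8333·(cos -0.6298 − cos -2.8798) = 3.5216

(-4.7751, 3.5216, -0.6298)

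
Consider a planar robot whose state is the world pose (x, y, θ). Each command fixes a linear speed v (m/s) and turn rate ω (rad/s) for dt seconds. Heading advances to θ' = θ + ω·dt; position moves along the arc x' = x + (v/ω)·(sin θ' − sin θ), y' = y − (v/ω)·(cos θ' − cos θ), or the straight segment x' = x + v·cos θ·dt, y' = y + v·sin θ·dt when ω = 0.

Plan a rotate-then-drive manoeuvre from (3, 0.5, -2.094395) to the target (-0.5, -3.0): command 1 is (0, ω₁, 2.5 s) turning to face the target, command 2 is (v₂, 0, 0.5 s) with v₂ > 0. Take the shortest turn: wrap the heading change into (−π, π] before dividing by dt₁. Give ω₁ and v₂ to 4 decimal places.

heading to target = atan2(-3−0.5, -0.5−3) = -2.3562
Δθ = wrap(-2.3562 − -2.0944) = -0.2618; ω₁ = Δθ/dt₁ = -0.1047
distance = √((-0.5−3)² + (-3−0.5)²) = 4.9497; v₂ = distance/dt₂ = 9.8995

ω₁ = -0.1047, v₂ = 9.8995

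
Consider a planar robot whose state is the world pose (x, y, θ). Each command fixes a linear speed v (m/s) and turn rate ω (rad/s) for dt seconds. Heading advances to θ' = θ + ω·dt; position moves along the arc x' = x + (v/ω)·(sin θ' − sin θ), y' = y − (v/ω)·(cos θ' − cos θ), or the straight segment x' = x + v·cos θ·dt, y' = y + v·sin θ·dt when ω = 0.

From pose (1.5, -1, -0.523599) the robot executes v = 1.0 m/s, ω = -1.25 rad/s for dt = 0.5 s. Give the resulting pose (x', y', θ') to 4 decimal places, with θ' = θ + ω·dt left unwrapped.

(1.8298, -1.3650, -1.1486)

θ' = -0.5236 + -1.25·0.5 = -1.1486
R = v/ω = 1.0/-1.25 = -0.8000
x' = 1.5 + -0.8000·(sin -1.1486 − sin -0.5236) = 1.8298
y' = -1 − -0.8000·(cos -1.1486 − cos -0.5236) = -1.3650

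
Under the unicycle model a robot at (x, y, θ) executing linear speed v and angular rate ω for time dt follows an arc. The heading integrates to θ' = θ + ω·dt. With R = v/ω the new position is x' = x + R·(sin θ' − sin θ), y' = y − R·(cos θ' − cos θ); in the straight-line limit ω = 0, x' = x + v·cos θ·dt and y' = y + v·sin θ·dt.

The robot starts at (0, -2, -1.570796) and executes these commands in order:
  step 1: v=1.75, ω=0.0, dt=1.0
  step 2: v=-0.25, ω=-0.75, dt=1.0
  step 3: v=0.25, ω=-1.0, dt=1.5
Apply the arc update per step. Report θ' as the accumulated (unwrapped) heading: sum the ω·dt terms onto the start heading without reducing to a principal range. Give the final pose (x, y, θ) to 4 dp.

(-0.2505, -3.5469, -3.8208)

step 1: θ'=-1.5708 (straight) → pose (0.0000, -3.7500, -1.5708)
step 2: θ'=-2.3208 (R=0.3333) → pose (0.0894, -3.5228, -2.3208)
step 3: θ'=-3.8208 (R=-0.2500) → pose (-0.2505, -3.5469, -3.8208)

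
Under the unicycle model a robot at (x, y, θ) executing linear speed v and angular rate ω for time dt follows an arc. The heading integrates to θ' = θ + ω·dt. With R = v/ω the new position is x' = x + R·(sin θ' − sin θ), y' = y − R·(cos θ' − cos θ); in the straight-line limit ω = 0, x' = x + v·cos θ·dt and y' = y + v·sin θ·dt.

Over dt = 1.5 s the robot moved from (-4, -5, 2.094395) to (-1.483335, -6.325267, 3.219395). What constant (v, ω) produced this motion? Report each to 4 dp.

Δθ = 3.219395 − 2.094395 = 1.125000
ω = Δθ/dt = 1.125000/1.5 = 0.7500
R = Δx/(sin θ' − sin θ) = -2.6667
v = R·ω = -2.6667·0.7500 = -2.0000

v = -2.0000, ω = 0.7500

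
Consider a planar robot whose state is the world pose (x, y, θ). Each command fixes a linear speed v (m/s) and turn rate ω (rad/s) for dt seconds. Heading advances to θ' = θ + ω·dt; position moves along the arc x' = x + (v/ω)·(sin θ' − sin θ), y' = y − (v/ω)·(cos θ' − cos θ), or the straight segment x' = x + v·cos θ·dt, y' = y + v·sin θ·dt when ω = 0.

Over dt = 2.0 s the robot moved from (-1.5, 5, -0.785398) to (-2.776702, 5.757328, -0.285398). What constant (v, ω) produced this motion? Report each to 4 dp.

Δθ = -0.285398 − -0.785398 = 0.500000
ω = Δθ/dt = 0.500000/2.0 = 0.2500
R = Δx/(sin θ' − sin θ) = -3.0000
v = R·ω = -3.0000·0.2500 = -0.7500

v = -0.7500, ω = 0.2500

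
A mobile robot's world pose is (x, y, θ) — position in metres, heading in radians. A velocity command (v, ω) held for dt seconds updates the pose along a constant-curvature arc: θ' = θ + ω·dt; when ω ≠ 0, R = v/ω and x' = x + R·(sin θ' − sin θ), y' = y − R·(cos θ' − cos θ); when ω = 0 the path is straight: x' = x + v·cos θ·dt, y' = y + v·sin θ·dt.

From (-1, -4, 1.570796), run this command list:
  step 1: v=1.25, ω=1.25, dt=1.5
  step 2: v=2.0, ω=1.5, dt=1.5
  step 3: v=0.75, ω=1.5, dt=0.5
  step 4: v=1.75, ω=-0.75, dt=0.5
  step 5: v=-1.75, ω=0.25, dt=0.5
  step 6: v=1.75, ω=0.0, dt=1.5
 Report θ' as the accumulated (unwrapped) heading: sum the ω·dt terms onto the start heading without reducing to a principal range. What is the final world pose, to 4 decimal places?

step 1: θ'=3.4458 (R=1.0000) → pose (-2.2995, -3.0459, 3.4458)
step 2: θ'=5.6958 (R=1.3333) → pose (-2.6391, -5.4279, 5.6958)
step 3: θ'=6.4458 (R=0.5000) → pose (-2.2810, -5.5051, 6.4458)
step 4: θ'=6.0708 (R=-2.3333) → pose (-1.4114, -5.5267, 6.0708)
step 5: θ'=6.1958 (R=-7.0000) → pose (-2.2760, -5.3962, 6.1958)
step 6: θ'=6.1958 (straight) → pose (0.3389, -5.6253, 6.1958)

(0.3389, -5.6253, 6.1958)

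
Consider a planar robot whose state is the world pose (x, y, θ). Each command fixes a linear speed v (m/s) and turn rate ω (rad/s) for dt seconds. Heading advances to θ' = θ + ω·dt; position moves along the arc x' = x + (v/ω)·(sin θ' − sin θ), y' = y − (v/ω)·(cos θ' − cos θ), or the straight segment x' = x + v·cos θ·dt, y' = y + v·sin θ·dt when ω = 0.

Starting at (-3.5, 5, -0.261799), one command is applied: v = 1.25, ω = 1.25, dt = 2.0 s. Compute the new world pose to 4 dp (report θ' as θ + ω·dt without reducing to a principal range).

θ' = -0.2618 + 1.25·2.0 = 2.2382
R = v/ω = 1.25/1.25 = 1.0000
x' = -3.5 + 1.0000·(sin 2.2382 − sin -0.2618) = -2.4558
y' = 5 − 1.0000·(cos 2.2382 − cos -0.2618) = 6.5849

(-2.4558, 6.5849, 2.2382)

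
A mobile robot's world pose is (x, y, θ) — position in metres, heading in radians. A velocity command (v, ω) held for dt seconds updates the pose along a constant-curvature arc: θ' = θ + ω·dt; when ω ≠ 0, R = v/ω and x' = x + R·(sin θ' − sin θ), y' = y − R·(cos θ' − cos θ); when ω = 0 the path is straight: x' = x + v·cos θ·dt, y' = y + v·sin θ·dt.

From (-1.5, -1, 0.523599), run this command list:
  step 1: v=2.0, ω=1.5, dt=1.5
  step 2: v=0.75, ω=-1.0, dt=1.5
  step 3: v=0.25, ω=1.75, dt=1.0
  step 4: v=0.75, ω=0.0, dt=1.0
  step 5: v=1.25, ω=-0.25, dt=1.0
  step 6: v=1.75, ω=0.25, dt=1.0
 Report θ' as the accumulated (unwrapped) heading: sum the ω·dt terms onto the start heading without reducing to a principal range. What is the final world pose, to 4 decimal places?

step 1: θ'=2.7736 (R=1.3333) → pose (-1.6870, 1.3988, 2.7736)
step 2: θ'=1.2736 (R=-0.7500) → pose (-2.1343, 2.3182, 1.2736)
step 3: θ'=3.0236 (R=0.1429) → pose (-2.2541, 2.5019, 3.0236)
step 4: θ'=3.0236 (straight) → pose (-2.9989, 2.5902, 3.0236)
step 5: θ'=2.7736 (R=-5.0000) → pose (-4.2090, 2.8902, 2.7736)
step 6: θ'=3.0236 (R=7.0000) → pose (-5.9032, 3.3101, 3.0236)

(-5.9032, 3.3101, 3.0236)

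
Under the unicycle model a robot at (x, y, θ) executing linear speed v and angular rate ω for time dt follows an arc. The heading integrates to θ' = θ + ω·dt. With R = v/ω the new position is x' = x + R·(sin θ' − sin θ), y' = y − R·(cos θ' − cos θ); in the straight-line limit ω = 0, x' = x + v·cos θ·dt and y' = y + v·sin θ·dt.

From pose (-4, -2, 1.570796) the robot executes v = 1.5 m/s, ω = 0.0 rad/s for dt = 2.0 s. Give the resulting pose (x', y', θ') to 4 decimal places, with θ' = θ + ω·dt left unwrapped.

(-4.0000, 1.0000, 1.5708)

θ' = 1.5708 + 0.0·2.0 = 1.5708
ω = 0 → straight: x' = -4 + 1.5·cos(1.5708)·2.0 = -4.0000
y' = -2 + 1.5·sin(1.5708)·2.0 = 1.0000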